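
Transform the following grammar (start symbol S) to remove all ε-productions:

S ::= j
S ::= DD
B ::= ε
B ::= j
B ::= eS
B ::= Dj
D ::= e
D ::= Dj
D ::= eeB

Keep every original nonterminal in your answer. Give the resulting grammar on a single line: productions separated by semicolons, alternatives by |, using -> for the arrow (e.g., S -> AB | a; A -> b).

Nullable set: {B}.
Drop B -> ε.
D -> eeB: B nullable, giving ee | eeB.
Unchanged (no nullable symbols): S -> DD; S -> j; B -> Dj; B -> eS; B -> j; D -> Dj; D -> e.

S -> j | DD; B -> j | Dj | eS; D -> e | Dj | ee | eeB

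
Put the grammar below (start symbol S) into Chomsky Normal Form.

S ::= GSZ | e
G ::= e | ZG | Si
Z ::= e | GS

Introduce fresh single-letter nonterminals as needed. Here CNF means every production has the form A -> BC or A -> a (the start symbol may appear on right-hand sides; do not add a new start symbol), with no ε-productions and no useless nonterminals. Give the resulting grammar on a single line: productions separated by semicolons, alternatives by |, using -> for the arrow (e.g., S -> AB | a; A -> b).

No ε-productions.
No unit productions to eliminate.
TERM: introduce A -> i and substitute in every rule of length ≥2.
BIN: S -> GSZ becomes S -> GB, B -> SZ.

S -> e | GB; A -> i; B -> SZ; G -> e | SA | ZG; Z -> e | GS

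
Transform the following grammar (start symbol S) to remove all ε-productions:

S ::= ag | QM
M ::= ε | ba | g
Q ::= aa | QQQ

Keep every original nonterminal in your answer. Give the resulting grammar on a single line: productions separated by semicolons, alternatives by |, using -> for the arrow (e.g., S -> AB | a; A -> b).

Nullable set: {M}.
S -> QM: M nullable, giving Q | QM.
Drop M -> ε.
Unchanged (no nullable symbols): S -> ag; M -> ba; M -> g; Q -> QQQ; Q -> aa.

S -> Q | QM | ag; M -> g | ba; Q -> aa | QQQ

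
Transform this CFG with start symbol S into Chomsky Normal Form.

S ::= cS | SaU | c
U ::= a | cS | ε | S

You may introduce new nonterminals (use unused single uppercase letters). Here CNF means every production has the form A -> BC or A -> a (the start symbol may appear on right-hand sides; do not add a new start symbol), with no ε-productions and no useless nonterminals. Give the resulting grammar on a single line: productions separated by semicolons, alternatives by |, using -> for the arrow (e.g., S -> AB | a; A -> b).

Nullable: {U}; after ε-elimination: S -> c | Sa | cS | SaU; U -> S | a | cS.
After unit-elimination: S -> c | Sa | cS | SaU; U -> a | c | Sa | cS | SaU.
TERM: introduce A -> a, B -> c and substitute in every rule of length ≥2.
BIN: S -> SAU becomes S -> SC, C -> AU; U -> SAU becomes U -> SD, D -> AU.

S -> c | BS | SA | SC; A -> a; B -> c; C -> AU; D -> AU; U -> a | c | BS | SA | SD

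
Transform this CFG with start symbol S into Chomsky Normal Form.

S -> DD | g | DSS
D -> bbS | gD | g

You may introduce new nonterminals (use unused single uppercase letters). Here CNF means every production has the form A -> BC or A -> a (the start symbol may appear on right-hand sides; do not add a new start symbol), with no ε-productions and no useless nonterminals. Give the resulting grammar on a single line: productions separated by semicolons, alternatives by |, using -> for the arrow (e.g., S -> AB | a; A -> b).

No ε-productions.
No unit productions to eliminate.
TERM: introduce A -> b, B -> g and substitute in every rule of length ≥2.
BIN: D -> AAS becomes D -> AC, C -> AS; S -> DSS becomes S -> DE, E -> SS.

S -> g | DD | DE; A -> b; B -> g; C -> AS; D -> g | AC | BD; E -> SS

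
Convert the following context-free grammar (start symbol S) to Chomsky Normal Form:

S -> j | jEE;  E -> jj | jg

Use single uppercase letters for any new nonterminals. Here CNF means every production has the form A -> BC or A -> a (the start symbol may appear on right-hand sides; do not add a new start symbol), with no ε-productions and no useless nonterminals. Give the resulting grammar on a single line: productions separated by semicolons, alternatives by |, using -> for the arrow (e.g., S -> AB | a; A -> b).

S -> j | AC; A -> j; B -> g; C -> EE; E -> AA | AB

No ε-productions.
No unit productions to eliminate.
TERM: introduce B -> g, A -> j and substitute in every rule of length ≥2.
BIN: S -> AEE becomes S -> AC, C -> EE.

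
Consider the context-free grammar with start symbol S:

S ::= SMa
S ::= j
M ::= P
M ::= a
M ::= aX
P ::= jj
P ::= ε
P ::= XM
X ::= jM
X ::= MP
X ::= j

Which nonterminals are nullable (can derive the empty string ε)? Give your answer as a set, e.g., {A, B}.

Directly nullable (have an ε-rule): {P}.
M is nullable via M -> P (every symbol on the right is already known nullable).
X is nullable via X -> MP (every symbol on the right is already known nullable).
Not nullable: S — each has a terminal in every rule's right-hand side or depends on a non-nullable symbol.

{M, P, X}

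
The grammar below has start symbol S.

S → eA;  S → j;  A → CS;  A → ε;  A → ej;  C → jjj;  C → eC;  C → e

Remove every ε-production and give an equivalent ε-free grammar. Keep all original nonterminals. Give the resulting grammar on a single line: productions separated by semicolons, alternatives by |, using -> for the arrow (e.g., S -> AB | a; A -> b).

Nullable set: {A}.
S -> eA: A nullable, giving e | eA.
Drop A -> ε.
Unchanged (no nullable symbols): S -> j; A -> CS; A -> ej; C -> e; C -> eC; C -> jjj.

S -> e | j | eA; A -> CS | ej; C -> e | eC | jjj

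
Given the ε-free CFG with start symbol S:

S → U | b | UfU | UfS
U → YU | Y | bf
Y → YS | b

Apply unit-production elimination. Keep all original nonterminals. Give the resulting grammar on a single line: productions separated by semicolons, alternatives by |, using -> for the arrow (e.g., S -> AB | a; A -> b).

S -> b | YS | YU | bf | UfS | UfU; U -> b | YS | YU | bf; Y -> b | YS

Unit productions: S->U, U->Y.
Unit pairs (A ⇒* B via units): (S,U), (S,Y), (U,Y).
S: inherits non-unit rules of {S, U, Y} → UfS | UfU | YS | YU | b | bf.
U: inherits non-unit rules of {U, Y} → YS | YU | b | bf.
Y: inherits non-unit rules of {Y} → YS | b.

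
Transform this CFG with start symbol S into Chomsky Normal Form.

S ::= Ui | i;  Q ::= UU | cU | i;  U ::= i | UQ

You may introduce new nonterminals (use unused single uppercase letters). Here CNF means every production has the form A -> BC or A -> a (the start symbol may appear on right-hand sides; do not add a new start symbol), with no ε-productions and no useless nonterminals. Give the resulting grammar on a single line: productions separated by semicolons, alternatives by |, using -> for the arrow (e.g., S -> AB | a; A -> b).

S -> i | UB; A -> c; B -> i; Q -> i | AU | UU; U -> i | UQ

No ε-productions.
No unit productions to eliminate.
TERM: introduce A -> c, B -> i and substitute in every rule of length ≥2.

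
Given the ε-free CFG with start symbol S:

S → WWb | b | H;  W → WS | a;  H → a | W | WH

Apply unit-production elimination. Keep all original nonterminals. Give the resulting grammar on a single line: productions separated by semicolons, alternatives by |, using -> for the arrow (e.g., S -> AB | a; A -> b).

Unit productions: H->W, S->H.
Unit pairs (A ⇒* B via units): (H,W), (S,H), (S,W).
S: inherits non-unit rules of {H, S, W} → WH | WS | WWb | a | b.
H: inherits non-unit rules of {H, W} → WH | WS | a.
W: inherits non-unit rules of {W} → WS | a.

S -> a | b | WH | WS | WWb; H -> a | WH | WS; W -> a | WS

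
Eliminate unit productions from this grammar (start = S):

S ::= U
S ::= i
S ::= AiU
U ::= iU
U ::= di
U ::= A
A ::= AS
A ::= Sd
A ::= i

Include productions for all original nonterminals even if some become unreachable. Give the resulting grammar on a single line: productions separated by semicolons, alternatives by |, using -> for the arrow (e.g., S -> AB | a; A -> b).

S -> i | AS | Sd | di | iU | AiU; A -> i | AS | Sd; U -> i | AS | Sd | di | iU

Unit productions: S->U, U->A.
Unit pairs (A ⇒* B via units): (S,A), (S,U), (U,A).
S: inherits non-unit rules of {A, S, U} → AS | AiU | Sd | di | i | iU.
A: inherits non-unit rules of {A} → AS | Sd | i.
U: inherits non-unit rules of {A, U} → AS | Sd | di | i | iU.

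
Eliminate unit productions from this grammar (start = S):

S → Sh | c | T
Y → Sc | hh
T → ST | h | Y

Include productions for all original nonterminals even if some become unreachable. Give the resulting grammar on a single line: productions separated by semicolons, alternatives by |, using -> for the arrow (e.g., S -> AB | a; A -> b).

S -> c | h | ST | Sc | Sh | hh; T -> h | ST | Sc | hh; Y -> Sc | hh

Unit productions: S->T, T->Y.
Unit pairs (A ⇒* B via units): (S,T), (S,Y), (T,Y).
S: inherits non-unit rules of {S, T, Y} → ST | Sc | Sh | c | h | hh.
T: inherits non-unit rules of {T, Y} → ST | Sc | h | hh.
Y: inherits non-unit rules of {Y} → Sc | hh.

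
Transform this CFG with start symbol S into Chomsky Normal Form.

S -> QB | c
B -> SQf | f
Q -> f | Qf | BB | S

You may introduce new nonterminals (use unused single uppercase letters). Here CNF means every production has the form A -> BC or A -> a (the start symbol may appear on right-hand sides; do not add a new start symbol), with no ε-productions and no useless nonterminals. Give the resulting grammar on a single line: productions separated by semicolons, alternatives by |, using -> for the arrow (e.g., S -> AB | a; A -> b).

No ε-productions.
After unit-elimination: S -> c | QB; B -> f | SQf; Q -> c | f | BB | QB | Qf.
TERM: introduce A -> f and substitute in every rule of length ≥2.
BIN: B -> SQA becomes B -> SC, C -> QA.

S -> c | QB; A -> f; B -> f | SC; C -> QA; Q -> c | f | BB | QA | QB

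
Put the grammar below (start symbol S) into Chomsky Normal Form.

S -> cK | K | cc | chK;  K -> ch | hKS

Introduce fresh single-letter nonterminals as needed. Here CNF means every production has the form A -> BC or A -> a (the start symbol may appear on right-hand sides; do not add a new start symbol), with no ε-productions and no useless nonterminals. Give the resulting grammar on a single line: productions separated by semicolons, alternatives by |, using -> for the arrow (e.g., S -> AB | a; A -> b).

S -> AA | AB | AD | AK | BE; A -> c; B -> h; C -> KS; D -> BK; E -> KS; K -> AB | BC

No ε-productions.
After unit-elimination: S -> cK | cc | ch | chK | hKS; K -> ch | hKS.
TERM: introduce A -> c, B -> h and substitute in every rule of length ≥2.
BIN: K -> BKS becomes K -> BC, C -> KS; S -> ABK becomes S -> AD, D -> BK; S -> BKS becomes S -> BE, E -> KS.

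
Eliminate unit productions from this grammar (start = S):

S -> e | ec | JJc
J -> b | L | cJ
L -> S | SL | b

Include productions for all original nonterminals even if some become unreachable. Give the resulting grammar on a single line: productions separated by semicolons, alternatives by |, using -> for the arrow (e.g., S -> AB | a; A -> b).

S -> e | ec | JJc; J -> b | e | SL | cJ | ec | JJc; L -> b | e | SL | ec | JJc

Unit productions: J->L, L->S.
Unit pairs (A ⇒* B via units): (J,L), (J,S), (L,S).
S: inherits non-unit rules of {S} → JJc | e | ec.
J: inherits non-unit rules of {J, L, S} → JJc | SL | b | cJ | e | ec.
L: inherits non-unit rules of {L, S} → JJc | SL | b | e | ec.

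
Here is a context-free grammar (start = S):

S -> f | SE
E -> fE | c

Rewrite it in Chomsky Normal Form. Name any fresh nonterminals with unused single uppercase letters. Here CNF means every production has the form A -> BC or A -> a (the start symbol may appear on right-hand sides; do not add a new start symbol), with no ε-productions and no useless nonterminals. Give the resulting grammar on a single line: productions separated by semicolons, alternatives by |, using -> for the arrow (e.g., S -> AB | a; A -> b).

S -> f | SE; A -> f; E -> c | AE

No ε-productions.
No unit productions to eliminate.
TERM: introduce A -> f and substitute in every rule of length ≥2.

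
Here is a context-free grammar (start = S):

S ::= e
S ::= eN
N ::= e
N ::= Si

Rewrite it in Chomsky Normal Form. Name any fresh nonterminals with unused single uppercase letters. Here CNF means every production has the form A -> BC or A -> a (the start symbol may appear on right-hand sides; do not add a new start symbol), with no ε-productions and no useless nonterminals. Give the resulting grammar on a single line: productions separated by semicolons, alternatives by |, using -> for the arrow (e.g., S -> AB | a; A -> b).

No ε-productions.
No unit productions to eliminate.
TERM: introduce B -> e, A -> i and substitute in every rule of length ≥2.

S -> e | BN; A -> i; B -> e; N -> e | SA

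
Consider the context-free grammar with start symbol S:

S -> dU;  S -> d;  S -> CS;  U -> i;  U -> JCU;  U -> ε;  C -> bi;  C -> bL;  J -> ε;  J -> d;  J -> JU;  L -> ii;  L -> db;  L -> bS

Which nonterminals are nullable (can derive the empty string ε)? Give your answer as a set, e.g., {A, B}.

{J, U}

Directly nullable (have an ε-rule): {J, U}.
Not nullable: C, L, S — each has a terminal in every rule's right-hand side or depends on a non-nullable symbol.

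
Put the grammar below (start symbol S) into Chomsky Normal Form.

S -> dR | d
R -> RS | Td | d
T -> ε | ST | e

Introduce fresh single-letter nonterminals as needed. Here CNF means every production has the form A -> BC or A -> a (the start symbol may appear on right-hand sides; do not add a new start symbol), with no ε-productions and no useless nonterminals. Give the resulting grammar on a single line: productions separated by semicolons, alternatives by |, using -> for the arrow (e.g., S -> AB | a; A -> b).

Nullable: {T}; after ε-elimination: S -> d | dR; R -> d | RS | Td; T -> S | e | ST.
After unit-elimination: S -> d | dR; R -> d | RS | Td; T -> d | e | ST | dR.
TERM: introduce A -> d and substitute in every rule of length ≥2.

S -> d | AR; A -> d; R -> d | RS | TA; T -> d | e | AR | ST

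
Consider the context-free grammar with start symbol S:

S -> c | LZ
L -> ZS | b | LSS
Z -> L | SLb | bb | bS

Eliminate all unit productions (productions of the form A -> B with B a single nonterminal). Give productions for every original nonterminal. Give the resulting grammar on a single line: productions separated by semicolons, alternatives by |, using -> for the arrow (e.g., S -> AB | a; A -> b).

S -> c | LZ; L -> b | ZS | LSS; Z -> b | ZS | bS | bb | LSS | SLb

Unit productions: Z->L.
Unit pairs (A ⇒* B via units): (Z,L).
S: inherits non-unit rules of {S} → LZ | c.
L: inherits non-unit rules of {L} → LSS | ZS | b.
Z: inherits non-unit rules of {L, Z} → LSS | SLb | ZS | b | bS | bb.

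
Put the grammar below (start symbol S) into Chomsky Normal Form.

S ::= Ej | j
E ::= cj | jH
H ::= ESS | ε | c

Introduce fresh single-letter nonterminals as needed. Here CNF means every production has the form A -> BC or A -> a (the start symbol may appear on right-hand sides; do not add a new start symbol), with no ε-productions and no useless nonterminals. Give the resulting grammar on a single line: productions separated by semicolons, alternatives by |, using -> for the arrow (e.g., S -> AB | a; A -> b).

Nullable: {H}; after ε-elimination: S -> j | Ej; E -> j | cj | jH; H -> c | ESS.
No unit productions to eliminate.
TERM: introduce A -> c, B -> j and substitute in every rule of length ≥2.
BIN: H -> ESS becomes H -> EC, C -> SS.

S -> j | EB; A -> c; B -> j; C -> SS; E -> j | AB | BH; H -> c | EC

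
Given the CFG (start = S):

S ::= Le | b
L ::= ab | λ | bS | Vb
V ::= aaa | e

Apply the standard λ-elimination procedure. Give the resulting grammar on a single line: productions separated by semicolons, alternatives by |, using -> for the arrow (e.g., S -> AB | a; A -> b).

S -> b | e | Le; L -> Vb | ab | bS; V -> e | aaa

Nullable set: {L}.
S -> Le: L nullable, giving Le | e.
Drop L -> λ.
Unchanged (no nullable symbols): S -> b; L -> Vb; L -> ab; L -> bS; V -> aaa; V -> e.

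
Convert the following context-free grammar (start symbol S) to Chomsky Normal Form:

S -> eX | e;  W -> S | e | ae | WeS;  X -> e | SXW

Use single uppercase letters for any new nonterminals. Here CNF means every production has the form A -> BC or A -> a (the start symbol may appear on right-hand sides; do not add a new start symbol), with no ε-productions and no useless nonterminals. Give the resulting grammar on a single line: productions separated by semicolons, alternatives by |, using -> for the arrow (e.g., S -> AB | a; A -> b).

S -> e | AX; A -> e; B -> a; C -> AS; D -> XW; W -> e | AX | BA | WC; X -> e | SD

No ε-productions.
After unit-elimination: S -> e | eX; W -> e | ae | eX | WeS; X -> e | SXW.
TERM: introduce B -> a, A -> e and substitute in every rule of length ≥2.
BIN: W -> WAS becomes W -> WC, C -> AS; X -> SXW becomes X -> SD, D -> XW.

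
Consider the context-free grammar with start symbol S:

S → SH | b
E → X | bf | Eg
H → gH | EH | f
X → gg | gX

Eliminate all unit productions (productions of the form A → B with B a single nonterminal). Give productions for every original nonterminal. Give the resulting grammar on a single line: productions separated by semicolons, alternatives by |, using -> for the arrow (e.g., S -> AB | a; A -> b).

Unit productions: E->X.
Unit pairs (A ⇒* B via units): (E,X).
S: inherits non-unit rules of {S} → SH | b.
E: inherits non-unit rules of {E, X} → Eg | bf | gX | gg.
H: inherits non-unit rules of {H} → EH | f | gH.
X: inherits non-unit rules of {X} → gX | gg.

S -> b | SH; E -> Eg | bf | gX | gg; H -> f | EH | gH; X -> gX | gg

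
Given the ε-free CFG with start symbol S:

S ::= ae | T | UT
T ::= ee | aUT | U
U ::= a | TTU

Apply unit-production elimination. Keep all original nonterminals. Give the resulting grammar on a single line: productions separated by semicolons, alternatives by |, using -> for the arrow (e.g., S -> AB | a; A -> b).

S -> a | UT | ae | ee | TTU | aUT; T -> a | ee | TTU | aUT; U -> a | TTU

Unit productions: S->T, T->U.
Unit pairs (A ⇒* B via units): (S,T), (S,U), (T,U).
S: inherits non-unit rules of {S, T, U} → TTU | UT | a | aUT | ae | ee.
T: inherits non-unit rules of {T, U} → TTU | a | aUT | ee.
U: inherits non-unit rules of {U} → TTU | a.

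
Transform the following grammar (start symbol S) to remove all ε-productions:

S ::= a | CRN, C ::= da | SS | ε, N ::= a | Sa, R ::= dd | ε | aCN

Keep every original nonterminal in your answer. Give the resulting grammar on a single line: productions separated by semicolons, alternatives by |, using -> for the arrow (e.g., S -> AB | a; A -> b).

Nullable set: {C, R}.
S -> CRN: C, R nullable, giving CN | CRN | N | RN.
Drop C -> ε.
Drop R -> ε.
R -> aCN: C nullable, giving aCN | aN.
Unchanged (no nullable symbols): S -> a; C -> SS; C -> da; N -> Sa; N -> a; R -> dd.

S -> N | a | CN | RN | CRN; C -> SS | da; N -> a | Sa; R -> aN | dd | aCN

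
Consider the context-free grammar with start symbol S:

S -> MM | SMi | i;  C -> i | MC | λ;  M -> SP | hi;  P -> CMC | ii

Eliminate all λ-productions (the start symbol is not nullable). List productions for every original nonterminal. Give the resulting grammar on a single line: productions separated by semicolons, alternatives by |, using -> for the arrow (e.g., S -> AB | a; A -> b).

S -> i | MM | SMi; C -> M | i | MC; M -> SP | hi; P -> M | CM | MC | ii | CMC

Nullable set: {C}.
Drop C -> λ.
C -> MC: C nullable, giving M | MC.
P -> CMC: C, C nullable, giving CM | CMC | M | MC.
Unchanged (no nullable symbols): S -> MM; S -> SMi; S -> i; C -> i; M -> SP; M -> hi; P -> ii.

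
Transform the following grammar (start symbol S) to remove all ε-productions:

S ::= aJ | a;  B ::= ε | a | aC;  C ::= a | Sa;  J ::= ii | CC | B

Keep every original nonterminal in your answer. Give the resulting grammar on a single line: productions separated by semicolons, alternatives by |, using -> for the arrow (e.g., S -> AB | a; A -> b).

S -> a | aJ; B -> a | aC; C -> a | Sa; J -> B | CC | ii

Nullable set: {B, J}.
S -> aJ: J nullable, giving a | aJ.
Drop B -> ε.
J -> B: B nullable, giving B.
Unchanged (no nullable symbols): S -> a; B -> a; B -> aC; C -> Sa; C -> a; J -> CC; J -> ii.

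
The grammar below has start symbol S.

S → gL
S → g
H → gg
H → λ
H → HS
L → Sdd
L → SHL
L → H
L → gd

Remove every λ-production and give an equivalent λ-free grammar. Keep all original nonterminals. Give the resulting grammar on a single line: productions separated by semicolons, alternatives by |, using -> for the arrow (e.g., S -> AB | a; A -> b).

Nullable set: {H, L}.
S -> gL: L nullable, giving g | gL.
Drop H -> λ.
H -> HS: H nullable, giving HS | S.
L -> H: H nullable, giving H.
L -> SHL: H, L nullable, giving S | SH | SHL | SL.
Unchanged (no nullable symbols): S -> g; H -> gg; L -> Sdd; L -> gd.

S -> g | gL; H -> S | HS | gg; L -> H | S | SH | SL | gd | SHL | Sdd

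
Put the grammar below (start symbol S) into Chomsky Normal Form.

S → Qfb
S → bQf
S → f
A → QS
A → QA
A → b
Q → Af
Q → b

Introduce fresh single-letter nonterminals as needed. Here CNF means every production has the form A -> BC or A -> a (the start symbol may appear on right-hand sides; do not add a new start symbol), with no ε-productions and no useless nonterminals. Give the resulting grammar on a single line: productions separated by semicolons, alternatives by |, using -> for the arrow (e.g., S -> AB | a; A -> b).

No ε-productions.
No unit productions to eliminate.
TERM: introduce C -> b, B -> f and substitute in every rule of length ≥2.
BIN: S -> CQB becomes S -> CD, D -> QB; S -> QBC becomes S -> QE, E -> BC.

S -> f | CD | QE; A -> b | QA | QS; B -> f; C -> b; D -> QB; E -> BC; Q -> b | AB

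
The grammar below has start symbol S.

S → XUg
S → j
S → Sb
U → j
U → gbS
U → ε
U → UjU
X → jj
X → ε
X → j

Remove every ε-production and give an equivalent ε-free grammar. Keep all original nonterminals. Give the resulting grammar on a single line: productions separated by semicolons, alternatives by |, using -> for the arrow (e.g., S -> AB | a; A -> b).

Nullable set: {U, X}.
S -> XUg: X, U nullable, giving Ug | XUg | Xg | g.
Drop U -> ε.
U -> UjU: U, U nullable, giving Uj | UjU | j | jU.
Drop X -> ε.
Unchanged (no nullable symbols): S -> Sb; S -> j; U -> gbS; U -> j; X -> j; X -> jj.

S -> g | j | Sb | Ug | Xg | XUg; U -> j | Uj | jU | UjU | gbS; X -> j | jj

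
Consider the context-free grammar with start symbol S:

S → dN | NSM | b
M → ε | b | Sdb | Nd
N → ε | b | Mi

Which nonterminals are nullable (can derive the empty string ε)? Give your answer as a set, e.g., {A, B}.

{M, N}

Directly nullable (have an ε-rule): {M, N}.
Not nullable: S — each has a terminal in every rule's right-hand side or depends on a non-nullable symbol.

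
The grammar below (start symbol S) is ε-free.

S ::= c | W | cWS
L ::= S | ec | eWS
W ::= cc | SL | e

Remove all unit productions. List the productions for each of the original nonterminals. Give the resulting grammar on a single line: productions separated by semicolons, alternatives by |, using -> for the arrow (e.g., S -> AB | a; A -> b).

Unit productions: L->S, S->W.
Unit pairs (A ⇒* B via units): (L,S), (L,W), (S,W).
S: inherits non-unit rules of {S, W} → SL | c | cWS | cc | e.
L: inherits non-unit rules of {L, S, W} → SL | c | cWS | cc | e | eWS | ec.
W: inherits non-unit rules of {W} → SL | cc | e.

S -> c | e | SL | cc | cWS; L -> c | e | SL | cc | ec | cWS | eWS; W -> e | SL | cc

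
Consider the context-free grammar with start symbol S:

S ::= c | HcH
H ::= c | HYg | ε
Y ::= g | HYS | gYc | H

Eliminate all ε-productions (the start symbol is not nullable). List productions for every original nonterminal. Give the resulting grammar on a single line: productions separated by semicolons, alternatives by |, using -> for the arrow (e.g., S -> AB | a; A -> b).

Nullable set: {H, Y}.
S -> HcH: H, H nullable, giving Hc | HcH | c | cH.
Drop H -> ε.
H -> HYg: H, Y nullable, giving HYg | Hg | Yg | g.
Y -> H: H nullable, giving H.
Y -> HYS: H, Y nullable, giving HS | HYS | S | YS.
Y -> gYc: Y nullable, giving gYc | gc.
Unchanged (no nullable symbols): S -> c; H -> c; Y -> g.

S -> c | Hc | cH | HcH; H -> c | g | Hg | Yg | HYg; Y -> H | S | g | HS | YS | gc | HYS | gYc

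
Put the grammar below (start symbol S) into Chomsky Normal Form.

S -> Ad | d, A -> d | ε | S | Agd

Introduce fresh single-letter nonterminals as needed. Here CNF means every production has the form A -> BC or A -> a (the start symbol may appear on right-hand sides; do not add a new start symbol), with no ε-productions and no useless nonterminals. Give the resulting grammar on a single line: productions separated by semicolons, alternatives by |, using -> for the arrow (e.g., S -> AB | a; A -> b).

S -> d | AB; A -> d | AB | AD | CB; B -> d; C -> g; D -> CB

Nullable: {A}; after ε-elimination: S -> d | Ad; A -> S | d | gd | Agd.
After unit-elimination: S -> d | Ad; A -> d | Ad | gd | Agd.
TERM: introduce B -> d, C -> g and substitute in every rule of length ≥2.
BIN: A -> ACB becomes A -> AD, D -> CB.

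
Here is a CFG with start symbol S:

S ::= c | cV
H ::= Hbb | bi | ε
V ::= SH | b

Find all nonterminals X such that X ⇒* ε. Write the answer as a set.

{H}

Directly nullable (have an ε-rule): {H}.
Not nullable: S, V — each has a terminal in every rule's right-hand side or depends on a non-nullable symbol.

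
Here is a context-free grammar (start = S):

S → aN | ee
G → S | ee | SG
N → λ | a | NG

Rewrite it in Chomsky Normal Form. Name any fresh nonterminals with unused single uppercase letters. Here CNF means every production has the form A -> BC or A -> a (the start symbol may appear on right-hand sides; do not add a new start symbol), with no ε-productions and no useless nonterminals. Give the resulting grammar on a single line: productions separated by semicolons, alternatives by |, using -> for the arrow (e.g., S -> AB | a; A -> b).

Nullable: {N}; after ε-elimination: S -> a | aN | ee; G -> S | SG | ee; N -> G | a | NG.
After unit-elimination: S -> a | aN | ee; G -> a | SG | aN | ee; N -> a | NG | SG | aN | ee.
TERM: introduce A -> a, B -> e and substitute in every rule of length ≥2.

S -> a | AN | BB; A -> a; B -> e; G -> a | AN | BB | SG; N -> a | AN | BB | NG | SG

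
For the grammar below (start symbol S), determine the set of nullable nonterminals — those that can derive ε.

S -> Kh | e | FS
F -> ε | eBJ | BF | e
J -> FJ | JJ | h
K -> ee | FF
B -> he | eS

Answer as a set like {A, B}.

Directly nullable (have an ε-rule): {F}.
K is nullable via K -> FF (every symbol on the right is already known nullable).
Not nullable: B, J, S — each has a terminal in every rule's right-hand side or depends on a non-nullable symbol.

{F, K}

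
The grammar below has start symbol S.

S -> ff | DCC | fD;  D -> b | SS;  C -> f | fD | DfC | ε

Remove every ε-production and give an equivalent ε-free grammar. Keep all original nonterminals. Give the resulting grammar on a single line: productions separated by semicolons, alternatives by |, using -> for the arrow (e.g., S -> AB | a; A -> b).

S -> D | DC | fD | ff | DCC; C -> f | Df | fD | DfC; D -> b | SS

Nullable set: {C}.
S -> DCC: C, C nullable, giving D | DC | DCC.
Drop C -> ε.
C -> DfC: C nullable, giving Df | DfC.
Unchanged (no nullable symbols): S -> fD; S -> ff; C -> f; C -> fD; D -> SS; D -> b.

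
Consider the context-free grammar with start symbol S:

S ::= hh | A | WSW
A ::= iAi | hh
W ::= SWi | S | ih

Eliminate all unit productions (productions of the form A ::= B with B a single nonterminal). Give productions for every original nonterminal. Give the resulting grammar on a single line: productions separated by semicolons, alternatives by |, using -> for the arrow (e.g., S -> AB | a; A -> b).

Unit productions: S->A, W->S.
Unit pairs (A ⇒* B via units): (S,A), (W,A), (W,S).
S: inherits non-unit rules of {A, S} → WSW | hh | iAi.
A: inherits non-unit rules of {A} → hh | iAi.
W: inherits non-unit rules of {A, S, W} → SWi | WSW | hh | iAi | ih.

S -> hh | WSW | iAi; A -> hh | iAi; W -> hh | ih | SWi | WSW | iAi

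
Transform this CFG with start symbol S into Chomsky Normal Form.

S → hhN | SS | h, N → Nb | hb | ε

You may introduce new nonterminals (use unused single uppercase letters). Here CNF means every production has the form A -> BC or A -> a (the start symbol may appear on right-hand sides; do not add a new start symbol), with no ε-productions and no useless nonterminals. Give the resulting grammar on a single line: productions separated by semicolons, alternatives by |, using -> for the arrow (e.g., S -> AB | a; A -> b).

S -> h | BB | BC | SS; A -> b; B -> h; C -> BN; N -> b | BA | NA

Nullable: {N}; after ε-elimination: S -> h | SS | hh | hhN; N -> b | Nb | hb.
No unit productions to eliminate.
TERM: introduce A -> b, B -> h and substitute in every rule of length ≥2.
BIN: S -> BBN becomes S -> BC, C -> BN.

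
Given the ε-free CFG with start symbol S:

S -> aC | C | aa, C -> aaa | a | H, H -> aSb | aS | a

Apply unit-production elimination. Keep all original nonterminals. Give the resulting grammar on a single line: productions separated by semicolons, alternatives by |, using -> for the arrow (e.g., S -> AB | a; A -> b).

S -> a | aC | aS | aa | aSb | aaa; C -> a | aS | aSb | aaa; H -> a | aS | aSb

Unit productions: C->H, S->C.
Unit pairs (A ⇒* B via units): (C,H), (S,C), (S,H).
S: inherits non-unit rules of {C, H, S} → a | aC | aS | aSb | aa | aaa.
C: inherits non-unit rules of {C, H} → a | aS | aSb | aaa.
H: inherits non-unit rules of {H} → a | aS | aSb.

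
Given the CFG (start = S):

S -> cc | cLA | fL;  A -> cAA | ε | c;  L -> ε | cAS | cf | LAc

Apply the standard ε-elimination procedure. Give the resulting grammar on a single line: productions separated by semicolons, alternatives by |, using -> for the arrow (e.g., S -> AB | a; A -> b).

S -> c | f | cA | cL | cc | fL | cLA; A -> c | cA | cAA; L -> c | Ac | Lc | cS | cf | LAc | cAS

Nullable set: {A, L}.
S -> cLA: L, A nullable, giving c | cA | cL | cLA.
S -> fL: L nullable, giving f | fL.
Drop A -> ε.
A -> cAA: A, A nullable, giving c | cA | cAA.
Drop L -> ε.
L -> LAc: L, A nullable, giving Ac | LAc | Lc | c.
L -> cAS: A nullable, giving cAS | cS.
Unchanged (no nullable symbols): S -> cc; A -> c; L -> cf.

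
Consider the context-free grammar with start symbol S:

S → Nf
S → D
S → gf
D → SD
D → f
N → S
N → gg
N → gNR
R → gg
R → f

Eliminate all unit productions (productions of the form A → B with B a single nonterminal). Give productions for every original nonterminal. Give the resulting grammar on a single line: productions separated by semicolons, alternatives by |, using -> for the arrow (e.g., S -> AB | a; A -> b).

S -> f | Nf | SD | gf; D -> f | SD; N -> f | Nf | SD | gf | gg | gNR; R -> f | gg

Unit productions: N->S, S->D.
Unit pairs (A ⇒* B via units): (N,D), (N,S), (S,D).
S: inherits non-unit rules of {D, S} → Nf | SD | f | gf.
D: inherits non-unit rules of {D} → SD | f.
N: inherits non-unit rules of {D, N, S} → Nf | SD | f | gNR | gf | gg.
R: inherits non-unit rules of {R} → f | gg.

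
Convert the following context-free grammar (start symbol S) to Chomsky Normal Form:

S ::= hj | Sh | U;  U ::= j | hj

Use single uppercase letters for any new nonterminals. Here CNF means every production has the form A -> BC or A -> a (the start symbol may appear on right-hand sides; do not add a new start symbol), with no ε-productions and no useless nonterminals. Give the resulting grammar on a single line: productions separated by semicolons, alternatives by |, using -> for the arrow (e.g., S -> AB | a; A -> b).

S -> j | AB | SA; A -> h; B -> j

No ε-productions.
After unit-elimination: S -> j | Sh | hj; U -> j | hj.
TERM: introduce A -> h, B -> j and substitute in every rule of length ≥2.
Drop unreachable/unproductive: U.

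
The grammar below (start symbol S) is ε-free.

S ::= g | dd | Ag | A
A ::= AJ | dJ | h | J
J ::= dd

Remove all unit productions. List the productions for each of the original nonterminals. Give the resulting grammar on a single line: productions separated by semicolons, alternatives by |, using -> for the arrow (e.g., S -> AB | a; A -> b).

Unit productions: A->J, S->A.
Unit pairs (A ⇒* B via units): (A,J), (S,A), (S,J).
S: inherits non-unit rules of {A, J, S} → AJ | Ag | dJ | dd | g | h.
A: inherits non-unit rules of {A, J} → AJ | dJ | dd | h.
J: inherits non-unit rules of {J} → dd.

S -> g | h | AJ | Ag | dJ | dd; A -> h | AJ | dJ | dd; J -> dd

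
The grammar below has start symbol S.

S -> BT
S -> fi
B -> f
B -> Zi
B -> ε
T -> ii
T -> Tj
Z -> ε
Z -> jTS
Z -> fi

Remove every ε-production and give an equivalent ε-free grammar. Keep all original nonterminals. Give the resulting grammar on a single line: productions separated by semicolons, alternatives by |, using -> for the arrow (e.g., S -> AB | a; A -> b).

Nullable set: {B, Z}.
S -> BT: B nullable, giving BT | T.
Drop B -> ε.
B -> Zi: Z nullable, giving Zi | i.
Drop Z -> ε.
Unchanged (no nullable symbols): S -> fi; B -> f; T -> Tj; T -> ii; Z -> fi; Z -> jTS.

S -> T | BT | fi; B -> f | i | Zi; T -> Tj | ii; Z -> fi | jTS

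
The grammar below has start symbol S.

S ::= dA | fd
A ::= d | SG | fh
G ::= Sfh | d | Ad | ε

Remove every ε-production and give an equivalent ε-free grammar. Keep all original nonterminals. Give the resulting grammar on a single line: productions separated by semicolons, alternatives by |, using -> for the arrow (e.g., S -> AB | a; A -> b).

S -> dA | fd; A -> S | d | SG | fh; G -> d | Ad | Sfh

Nullable set: {G}.
A -> SG: G nullable, giving S | SG.
Drop G -> ε.
Unchanged (no nullable symbols): S -> dA; S -> fd; A -> d; A -> fh; G -> Ad; G -> Sfh; G -> d.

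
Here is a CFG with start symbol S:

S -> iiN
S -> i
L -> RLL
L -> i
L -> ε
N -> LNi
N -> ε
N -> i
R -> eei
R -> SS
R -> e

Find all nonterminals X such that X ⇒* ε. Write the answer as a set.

Directly nullable (have an ε-rule): {L, N}.
Not nullable: R, S — each has a terminal in every rule's right-hand side or depends on a non-nullable symbol.

{L, N}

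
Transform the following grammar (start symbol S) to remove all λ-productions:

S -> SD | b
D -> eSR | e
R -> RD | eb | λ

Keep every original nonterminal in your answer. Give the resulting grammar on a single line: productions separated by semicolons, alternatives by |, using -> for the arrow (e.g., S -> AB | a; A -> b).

Nullable set: {R}.
D -> eSR: R nullable, giving eS | eSR.
Drop R -> λ.
R -> RD: R nullable, giving D | RD.
Unchanged (no nullable symbols): S -> SD; S -> b; D -> e; R -> eb.

S -> b | SD; D -> e | eS | eSR; R -> D | RD | eb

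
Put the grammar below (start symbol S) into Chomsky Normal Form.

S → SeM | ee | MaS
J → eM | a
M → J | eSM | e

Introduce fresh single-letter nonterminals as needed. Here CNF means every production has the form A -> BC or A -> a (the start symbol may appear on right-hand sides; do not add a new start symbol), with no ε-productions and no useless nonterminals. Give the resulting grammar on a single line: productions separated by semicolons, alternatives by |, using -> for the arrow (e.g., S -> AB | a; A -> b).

S -> AA | MD | SE; A -> e; B -> a; C -> SM; D -> BS; E -> AM; M -> a | e | AC | AM

No ε-productions.
After unit-elimination: S -> ee | MaS | SeM; J -> a | eM; M -> a | e | eM | eSM.
TERM: introduce B -> a, A -> e and substitute in every rule of length ≥2.
BIN: M -> ASM becomes M -> AC, C -> SM; S -> MBS becomes S -> MD, D -> BS; S -> SAM becomes S -> SE, E -> AM.
Drop unreachable/unproductive: J.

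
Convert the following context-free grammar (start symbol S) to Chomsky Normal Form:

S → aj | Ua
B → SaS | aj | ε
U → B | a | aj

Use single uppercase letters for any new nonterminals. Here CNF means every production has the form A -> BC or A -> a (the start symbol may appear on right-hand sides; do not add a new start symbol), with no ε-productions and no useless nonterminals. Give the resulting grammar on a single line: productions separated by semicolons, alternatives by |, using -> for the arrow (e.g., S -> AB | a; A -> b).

S -> a | AC | UA; A -> a; C -> j; E -> AS; U -> a | AC | SE

Nullable: {B, U}; after ε-elimination: S -> a | Ua | aj; B -> aj | SaS; U -> B | a | aj.
After unit-elimination: S -> a | Ua | aj; B -> aj | SaS; U -> a | aj | SaS.
TERM: introduce A -> a, C -> j and substitute in every rule of length ≥2.
BIN: B -> SAS becomes B -> SD, D -> AS; U -> SAS becomes U -> SE, E -> AS.
Drop unreachable/unproductive: B.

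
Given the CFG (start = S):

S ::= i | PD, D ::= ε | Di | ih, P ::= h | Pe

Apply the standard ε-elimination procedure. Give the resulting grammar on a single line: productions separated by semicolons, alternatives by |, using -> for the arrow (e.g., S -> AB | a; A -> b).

S -> P | i | PD; D -> i | Di | ih; P -> h | Pe

Nullable set: {D}.
S -> PD: D nullable, giving P | PD.
Drop D -> ε.
D -> Di: D nullable, giving Di | i.
Unchanged (no nullable symbols): S -> i; D -> ih; P -> Pe; P -> h.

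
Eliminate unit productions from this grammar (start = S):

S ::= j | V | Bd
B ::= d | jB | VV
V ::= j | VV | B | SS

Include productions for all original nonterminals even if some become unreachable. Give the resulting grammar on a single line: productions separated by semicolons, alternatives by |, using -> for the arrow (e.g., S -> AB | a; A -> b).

Unit productions: S->V, V->B.
Unit pairs (A ⇒* B via units): (S,B), (S,V), (V,B).
S: inherits non-unit rules of {B, S, V} → Bd | SS | VV | d | j | jB.
B: inherits non-unit rules of {B} → VV | d | jB.
V: inherits non-unit rules of {B, V} → SS | VV | d | j | jB.

S -> d | j | Bd | SS | VV | jB; B -> d | VV | jB; V -> d | j | SS | VV | jB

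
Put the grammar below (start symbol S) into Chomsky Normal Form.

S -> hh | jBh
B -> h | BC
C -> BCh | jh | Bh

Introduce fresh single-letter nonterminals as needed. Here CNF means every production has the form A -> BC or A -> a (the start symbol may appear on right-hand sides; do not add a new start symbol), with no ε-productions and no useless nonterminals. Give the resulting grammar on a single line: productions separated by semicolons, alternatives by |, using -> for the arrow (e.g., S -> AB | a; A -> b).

S -> AA | DF; A -> h; B -> h | BC; C -> BA | BE | DA; D -> j; E -> CA; F -> BA

No ε-productions.
No unit productions to eliminate.
TERM: introduce A -> h, D -> j and substitute in every rule of length ≥2.
BIN: C -> BCA becomes C -> BE, E -> CA; S -> DBA becomes S -> DF, F -> BA.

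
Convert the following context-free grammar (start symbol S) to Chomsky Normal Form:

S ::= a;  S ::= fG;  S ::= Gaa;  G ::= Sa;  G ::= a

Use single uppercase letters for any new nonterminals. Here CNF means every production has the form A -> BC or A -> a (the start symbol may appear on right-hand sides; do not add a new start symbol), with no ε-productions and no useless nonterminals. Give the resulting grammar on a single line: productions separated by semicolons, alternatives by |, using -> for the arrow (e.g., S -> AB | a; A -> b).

No ε-productions.
No unit productions to eliminate.
TERM: introduce A -> a, B -> f and substitute in every rule of length ≥2.
BIN: S -> GAA becomes S -> GC, C -> AA.

S -> a | BG | GC; A -> a; B -> f; C -> AA; G -> a | SA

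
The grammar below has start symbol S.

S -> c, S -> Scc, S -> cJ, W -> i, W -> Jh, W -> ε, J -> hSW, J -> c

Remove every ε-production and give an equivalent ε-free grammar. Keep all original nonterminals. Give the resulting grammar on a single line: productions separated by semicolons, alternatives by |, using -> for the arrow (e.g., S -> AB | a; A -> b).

S -> c | cJ | Scc; J -> c | hS | hSW; W -> i | Jh

Nullable set: {W}.
J -> hSW: W nullable, giving hS | hSW.
Drop W -> ε.
Unchanged (no nullable symbols): S -> Scc; S -> c; S -> cJ; J -> c; W -> Jh; W -> i.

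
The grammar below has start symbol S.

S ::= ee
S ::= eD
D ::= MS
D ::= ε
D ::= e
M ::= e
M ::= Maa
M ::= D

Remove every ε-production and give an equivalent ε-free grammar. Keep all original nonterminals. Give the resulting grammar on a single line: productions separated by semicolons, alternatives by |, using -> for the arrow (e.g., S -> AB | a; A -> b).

Nullable set: {D, M}.
S -> eD: D nullable, giving e | eD.
Drop D -> ε.
D -> MS: M nullable, giving MS | S.
M -> D: D nullable, giving D.
M -> Maa: M nullable, giving Maa | aa.
Unchanged (no nullable symbols): S -> ee; D -> e; M -> e.

S -> e | eD | ee; D -> S | e | MS; M -> D | e | aa | Maa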